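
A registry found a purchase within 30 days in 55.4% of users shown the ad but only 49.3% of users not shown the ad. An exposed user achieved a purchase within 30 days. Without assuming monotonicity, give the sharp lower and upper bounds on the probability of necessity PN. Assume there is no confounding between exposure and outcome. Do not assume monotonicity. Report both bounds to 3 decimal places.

p₁ = 0.554, p₀ = 0.493.
Under exogeneity alone the bounds on PN are max{0,(p₁−p₀)/p₁} ≤ PN ≤ min{1,(1−p₀)/p₁}.
  lower = (p₁ − p₀)/p₁ = 0.061 / 0.554 ≈ 0.1101
  upper = min{1, (1 − p₀)/p₁} = 0.507 / 0.554 ≈ 0.9152

0.110 ≤ PN ≤ 0.915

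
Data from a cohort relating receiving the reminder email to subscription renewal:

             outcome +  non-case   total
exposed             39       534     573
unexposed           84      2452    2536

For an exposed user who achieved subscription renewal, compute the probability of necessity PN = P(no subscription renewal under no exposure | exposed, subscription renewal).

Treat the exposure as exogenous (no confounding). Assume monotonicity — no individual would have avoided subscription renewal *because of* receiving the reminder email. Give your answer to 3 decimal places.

PN ≈ 0.513

p₁ = P(outcome | exposed) = 39/573 = 0.068063
p₀ = P(outcome | unexposed) = 84/2536 = 0.033123
Under exogeneity and monotonicity, PN = (p₁ − p₀) / p₁.
PN = (0.068063 − 0.033123) / 0.068063 = 0.03494 / 0.068063 ≈ 0.5133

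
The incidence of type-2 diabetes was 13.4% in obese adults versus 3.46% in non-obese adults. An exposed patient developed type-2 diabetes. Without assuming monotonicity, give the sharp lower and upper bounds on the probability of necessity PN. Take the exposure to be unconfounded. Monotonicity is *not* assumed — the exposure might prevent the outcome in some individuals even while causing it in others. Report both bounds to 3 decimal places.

0.742 ≤ PN ≤ 1.000

p₁ = 0.134, p₀ = 0.0346.
Under exogeneity alone the bounds on PN are max{0,(p₁−p₀)/p₁} ≤ PN ≤ min{1,(1−p₀)/p₁}.
  lower = (p₁ − p₀)/p₁ = 0.0994 / 0.134 ≈ 0.7418
  upper = min{1, (1 − p₀)/p₁} = 0.9654 / 0.134 ≈ 7.2045 → capped at 1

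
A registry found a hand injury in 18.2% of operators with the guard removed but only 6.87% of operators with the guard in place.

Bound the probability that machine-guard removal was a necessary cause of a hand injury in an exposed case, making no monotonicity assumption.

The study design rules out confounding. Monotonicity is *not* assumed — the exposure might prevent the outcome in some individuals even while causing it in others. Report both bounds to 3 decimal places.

0.623 ≤ PN ≤ 1.000

p₁ = 0.182, p₀ = 0.0687.
Under exogeneity alone the bounds on PN are max{0,(p₁−p₀)/p₁} ≤ PN ≤ min{1,(1−p₀)/p₁}.
  lower = (p₁ − p₀)/p₁ = 0.1133 / 0.182 ≈ 0.6225
  upper = min{1, (1 − p₀)/p₁} = 0.9313 / 0.182 ≈ 5.1170 → capped at 1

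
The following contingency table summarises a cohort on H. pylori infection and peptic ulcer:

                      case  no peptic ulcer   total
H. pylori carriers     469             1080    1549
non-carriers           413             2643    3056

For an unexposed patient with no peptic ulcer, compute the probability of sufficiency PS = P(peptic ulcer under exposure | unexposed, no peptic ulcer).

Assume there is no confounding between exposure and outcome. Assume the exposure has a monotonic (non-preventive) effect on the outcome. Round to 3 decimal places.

p₁ = P(outcome | exposed) = 469/1549 = 0.30278
p₀ = P(outcome | unexposed) = 413/3056 = 0.13514
Under exogeneity and monotonicity, PS = (p₁ − p₀)/(1 − p₀).
PS = (0.30278 − 0.13514) / 0.86486 ≈ 0.1938

PS ≈ 0.194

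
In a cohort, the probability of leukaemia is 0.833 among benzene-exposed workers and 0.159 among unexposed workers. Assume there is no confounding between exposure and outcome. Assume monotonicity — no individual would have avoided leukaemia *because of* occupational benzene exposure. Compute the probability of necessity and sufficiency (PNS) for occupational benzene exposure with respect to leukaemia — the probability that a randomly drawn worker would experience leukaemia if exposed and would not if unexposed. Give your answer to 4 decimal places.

Let p₁ = 0.833, p₀ = 0.159.
Under exogeneity and monotonicity, PNS = p₁ − p₀.
PNS = 0.833 − 0.159 = 0.674

PNS ≈ 0.6740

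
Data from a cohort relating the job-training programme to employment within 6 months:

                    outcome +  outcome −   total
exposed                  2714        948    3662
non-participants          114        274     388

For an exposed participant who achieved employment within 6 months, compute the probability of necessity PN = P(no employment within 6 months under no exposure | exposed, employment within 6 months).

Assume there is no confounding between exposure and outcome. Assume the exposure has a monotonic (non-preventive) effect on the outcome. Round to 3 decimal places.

p₁ = P(outcome | exposed) = 2714/3662 = 0.74113
p₀ = P(outcome | unexposed) = 114/388 = 0.29381
Under exogeneity and monotonicity, PN = (p₁ − p₀)/p₁.
PN = (0.74113 − 0.29381) / 0.74113 ≈ 0.6036

PN ≈ 0.604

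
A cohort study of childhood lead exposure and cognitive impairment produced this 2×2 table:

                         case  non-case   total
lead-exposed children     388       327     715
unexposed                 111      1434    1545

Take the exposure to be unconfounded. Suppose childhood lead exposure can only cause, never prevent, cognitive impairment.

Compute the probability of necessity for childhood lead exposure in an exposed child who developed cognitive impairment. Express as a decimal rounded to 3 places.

p₁ = P(outcome | exposed) = 388/715 = 0.54266
p₀ = P(outcome | unexposed) = 111/1545 = 0.071845
Under exogeneity and monotonicity, PN = (p₁ − p₀) / p₁.
PN = (0.54266 − 0.071845) / 0.54266 = 0.47081 / 0.54266 ≈ 0.8676

PN ≈ 0.868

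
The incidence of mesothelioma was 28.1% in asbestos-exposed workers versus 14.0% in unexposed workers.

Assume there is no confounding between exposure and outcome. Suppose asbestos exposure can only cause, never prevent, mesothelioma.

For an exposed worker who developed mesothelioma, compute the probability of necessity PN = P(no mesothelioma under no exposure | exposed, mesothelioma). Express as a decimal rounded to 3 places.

PN ≈ 0.502

p₁ = 0.281, p₀ = 0.14.
Under exogeneity and monotonicity, PN = (p₁ − p₀) / p₁.
PN = (0.281 − 0.14) / 0.281 = 0.141 / 0.281 ≈ 0.5018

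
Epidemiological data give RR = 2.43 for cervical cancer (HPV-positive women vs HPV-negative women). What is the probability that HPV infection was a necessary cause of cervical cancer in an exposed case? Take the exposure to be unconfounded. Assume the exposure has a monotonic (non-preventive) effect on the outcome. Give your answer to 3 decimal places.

PN ≈ 0.588

Under exogeneity and monotonicity, PN = (RR − 1) / RR = 1 − 1/RR.
PN = (2.43 − 1) / 2.43 = 1.43 / 2.43 ≈ 0.5885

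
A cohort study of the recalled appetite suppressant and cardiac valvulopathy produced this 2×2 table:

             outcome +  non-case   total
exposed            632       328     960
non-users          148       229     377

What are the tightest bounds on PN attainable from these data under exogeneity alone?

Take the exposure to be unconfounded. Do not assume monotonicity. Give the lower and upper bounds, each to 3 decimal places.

p₁ = P(outcome | exposed) = 632/960 = 0.65833
p₀ = P(outcome | unexposed) = 148/377 = 0.39257
Under exogeneity alone the bounds on PN are max{0,(p₁−p₀)/p₁} ≤ PN ≤ min{1,(1−p₀)/p₁}.
  lower = (p₁ − p₀)/p₁ = 0.26576 / 0.65833 ≈ 0.4037
  upper = min{1, (1 − p₀)/p₁} = 0.60743 / 0.65833 ≈ 0.9227

0.404 ≤ PN ≤ 0.923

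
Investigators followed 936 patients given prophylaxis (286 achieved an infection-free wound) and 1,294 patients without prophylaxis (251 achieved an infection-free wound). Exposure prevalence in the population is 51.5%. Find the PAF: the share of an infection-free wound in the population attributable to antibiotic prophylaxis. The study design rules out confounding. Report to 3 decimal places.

p₁ = P(outcome | exposed) = 286/936 = 0.30556
p₀ = P(outcome | unexposed) = 251/1294 = 0.19397
Overall risk P(Y=1) = π·p₁ + (1−π)·p₀ = 0.515×0.30556 + 0.485×0.19397 = 0.25144.
Under exogeneity, PAF = [P(Y=1) − p₀] / P(Y=1).
PAF = (0.25144 − 0.19397) / 0.25144 ≈ 0.2285

PAF ≈ 0.229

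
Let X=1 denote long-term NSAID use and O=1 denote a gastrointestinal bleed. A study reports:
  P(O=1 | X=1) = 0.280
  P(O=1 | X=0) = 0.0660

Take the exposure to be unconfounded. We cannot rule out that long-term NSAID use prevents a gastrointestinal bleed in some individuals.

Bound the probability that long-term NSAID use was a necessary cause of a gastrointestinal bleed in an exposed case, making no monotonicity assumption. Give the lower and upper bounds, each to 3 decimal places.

Let p₁ = 0.28, p₀ = 0.066.
Under exogeneity alone the bounds on PN are max{0,(p₁−p₀)/p₁} ≤ PN ≤ min{1,(1−p₀)/p₁}.
  lower = (p₁ − p₀)/p₁ = 0.214 / 0.28 ≈ 0.7643
  upper = min{1, (1 − p₀)/p₁} = 0.934 / 0.28 ≈ 3.3357 → capped at 1

0.764 ≤ PN ≤ 1.000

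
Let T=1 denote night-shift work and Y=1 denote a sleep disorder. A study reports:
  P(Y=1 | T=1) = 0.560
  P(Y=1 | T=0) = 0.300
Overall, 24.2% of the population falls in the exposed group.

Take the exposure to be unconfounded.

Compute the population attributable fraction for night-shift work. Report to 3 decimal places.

PAF ≈ 0.173

Let p₁ = 0.56, p₀ = 0.3.
Overall risk P(Y=1) = π·p₁ + (1−π)·p₀ = 0.242×0.56 + 0.758×0.3 = 0.36292.
Under exogeneity, PAF = [P(Y=1) − p₀] / P(Y=1).
PAF = (0.36292 − 0.3) / 0.36292 ≈ 0.1734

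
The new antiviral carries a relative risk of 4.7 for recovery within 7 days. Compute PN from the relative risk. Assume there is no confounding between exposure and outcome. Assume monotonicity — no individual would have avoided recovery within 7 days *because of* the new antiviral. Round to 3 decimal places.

Under exogeneity and monotonicity, PN = (RR − 1) / RR = 1 − 1/RR.
PN = (4.7 − 1) / 4.7 = 3.7 / 4.7 ≈ 0.7872

PN ≈ 0.787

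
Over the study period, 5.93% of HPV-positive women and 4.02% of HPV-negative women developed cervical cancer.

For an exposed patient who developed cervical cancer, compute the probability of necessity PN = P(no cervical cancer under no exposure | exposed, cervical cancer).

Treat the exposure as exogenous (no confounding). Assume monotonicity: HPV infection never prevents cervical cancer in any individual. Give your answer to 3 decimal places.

PN ≈ 0.322

p₁ = 0.0593, p₀ = 0.0402.
Under exogeneity and monotonicity, PN = (p₁ − p₀) / p₁.
PN = (0.0593 − 0.0402) / 0.0593 = 0.0191 / 0.0593 ≈ 0.3221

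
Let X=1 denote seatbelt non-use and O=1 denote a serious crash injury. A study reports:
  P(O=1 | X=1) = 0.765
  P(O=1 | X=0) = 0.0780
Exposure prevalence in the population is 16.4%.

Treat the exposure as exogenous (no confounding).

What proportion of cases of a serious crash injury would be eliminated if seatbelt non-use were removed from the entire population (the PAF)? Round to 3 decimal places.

PAF ≈ 0.591

Let p₁ = 0.765, p₀ = 0.078.
Overall risk P(Y=1) = π·p₁ + (1−π)·p₀ = 0.164×0.765 + 0.836×0.078 = 0.19067.
Under exogeneity, PAF = [P(Y=1) − p₀] / P(Y=1).
PAF = (0.19067 − 0.078) / 0.19067 ≈ 0.5909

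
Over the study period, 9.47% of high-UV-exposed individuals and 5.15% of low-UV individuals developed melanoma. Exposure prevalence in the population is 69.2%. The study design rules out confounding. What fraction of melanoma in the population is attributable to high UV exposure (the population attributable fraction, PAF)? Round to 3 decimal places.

p₁ = 0.0947, p₀ = 0.0515.
Overall risk P(Y=1) = π·p₁ + (1−π)·p₀ = 0.692×0.0947 + 0.308×0.0515 = 0.081394.
Under exogeneity, PAF = [P(Y=1) − p₀] / P(Y=1).
PAF = (0.081394 − 0.0515) / 0.081394 ≈ 0.3673

PAF ≈ 0.367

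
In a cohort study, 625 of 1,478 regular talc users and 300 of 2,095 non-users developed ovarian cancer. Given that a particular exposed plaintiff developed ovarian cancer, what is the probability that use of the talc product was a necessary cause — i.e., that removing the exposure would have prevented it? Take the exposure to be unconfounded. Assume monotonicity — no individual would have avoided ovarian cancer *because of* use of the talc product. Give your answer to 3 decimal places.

PN ≈ 0.661

p₁ = P(outcome | exposed) = 625/1478 = 0.42287
p₀ = P(outcome | unexposed) = 300/2095 = 0.1432
Under exogeneity and monotonicity, PN = (p₁ − p₀) / p₁.
PN = (0.42287 − 0.1432) / 0.42287 = 0.27967 / 0.42287 ≈ 0.6614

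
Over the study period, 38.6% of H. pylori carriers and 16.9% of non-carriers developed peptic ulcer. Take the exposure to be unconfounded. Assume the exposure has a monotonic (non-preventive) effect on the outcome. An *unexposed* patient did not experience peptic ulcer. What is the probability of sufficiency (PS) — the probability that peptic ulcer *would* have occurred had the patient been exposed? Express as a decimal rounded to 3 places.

p₁ = 0.386, p₀ = 0.169.
Under exogeneity and monotonicity, PS = (p₁ − p₀) / (1 − p₀).
PS = (0.386 − 0.169) / (1 − 0.169) = 0.217 / 0.831 ≈ 0.2611

PS ≈ 0.261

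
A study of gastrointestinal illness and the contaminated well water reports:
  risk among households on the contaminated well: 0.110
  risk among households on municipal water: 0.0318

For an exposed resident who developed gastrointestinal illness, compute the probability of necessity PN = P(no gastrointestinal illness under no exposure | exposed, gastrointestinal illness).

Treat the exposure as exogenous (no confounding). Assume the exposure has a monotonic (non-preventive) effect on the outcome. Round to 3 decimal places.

PN ≈ 0.711

Let p₁ = 0.11, p₀ = 0.0318.
Under exogeneity and monotonicity, PN = (p₁ − p₀) / p₁.
PN = (0.11 − 0.0318) / 0.11 = 0.0782 / 0.11 ≈ 0.7109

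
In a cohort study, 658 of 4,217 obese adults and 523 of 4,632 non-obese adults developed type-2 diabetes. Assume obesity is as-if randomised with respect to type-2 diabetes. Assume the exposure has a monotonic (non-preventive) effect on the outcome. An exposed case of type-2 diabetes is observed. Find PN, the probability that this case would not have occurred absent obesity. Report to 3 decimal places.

PN ≈ 0.276

p₁ = P(outcome | exposed) = 658/4217 = 0.15604
p₀ = P(outcome | unexposed) = 523/4632 = 0.11291
Under exogeneity and monotonicity, PN = (p₁ − p₀) / p₁.
PN = (0.15604 − 0.11291) / 0.15604 = 0.043125 / 0.15604 ≈ 0.2764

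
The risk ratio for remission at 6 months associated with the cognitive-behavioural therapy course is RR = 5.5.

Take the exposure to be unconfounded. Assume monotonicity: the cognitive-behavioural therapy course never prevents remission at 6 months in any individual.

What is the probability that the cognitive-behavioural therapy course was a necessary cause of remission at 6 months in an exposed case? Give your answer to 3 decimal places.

PN ≈ 0.818

Under exogeneity and monotonicity, PN = (RR − 1) / RR = 1 − 1/RR.
PN = (5.5 − 1) / 5.5 = 4.5 / 5.5 ≈ 0.8182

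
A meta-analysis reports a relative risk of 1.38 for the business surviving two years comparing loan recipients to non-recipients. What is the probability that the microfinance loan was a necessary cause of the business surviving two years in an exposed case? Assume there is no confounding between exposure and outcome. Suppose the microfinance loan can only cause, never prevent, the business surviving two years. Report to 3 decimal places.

PN ≈ 0.275

Under exogeneity and monotonicity, PN = (RR − 1) / RR = 1 − 1/RR.
PN = (1.38 − 1) / 1.38 = 0.38 / 1.38 ≈ 0.2754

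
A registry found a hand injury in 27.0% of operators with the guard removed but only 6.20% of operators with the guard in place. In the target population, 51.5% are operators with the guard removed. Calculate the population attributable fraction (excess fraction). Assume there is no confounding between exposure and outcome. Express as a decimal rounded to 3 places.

p₁ = 0.27, p₀ = 0.062.
Overall risk P(Y=1) = π·p₁ + (1−π)·p₀ = 0.515×0.27 + 0.485×0.062 = 0.16912.
Under exogeneity, PAF = [P(Y=1) − p₀] / P(Y=1).
PAF = (0.16912 − 0.062) / 0.16912 ≈ 0.6334

PAF ≈ 0.633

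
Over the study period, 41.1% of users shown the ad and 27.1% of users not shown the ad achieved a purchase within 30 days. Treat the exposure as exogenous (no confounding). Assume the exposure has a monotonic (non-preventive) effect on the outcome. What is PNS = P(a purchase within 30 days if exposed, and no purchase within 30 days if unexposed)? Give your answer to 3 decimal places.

p₁ = 0.411, p₀ = 0.271.
Under exogeneity and monotonicity, PNS = p₁ − p₀.
PNS = 0.411 − 0.271 = 0.14

PNS ≈ 0.140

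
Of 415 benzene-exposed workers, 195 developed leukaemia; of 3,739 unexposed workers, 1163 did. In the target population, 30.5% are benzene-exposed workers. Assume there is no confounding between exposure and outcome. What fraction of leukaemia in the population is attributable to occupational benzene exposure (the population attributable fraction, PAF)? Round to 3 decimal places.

p₁ = P(outcome | exposed) = 195/415 = 0.46988
p₀ = P(outcome | unexposed) = 1163/3739 = 0.31105
Overall risk P(Y=1) = π·p₁ + (1−π)·p₀ = 0.305×0.46988 + 0.695×0.31105 = 0.35949.
Under exogeneity, PAF = [P(Y=1) − p₀] / P(Y=1).
PAF = (0.35949 − 0.31105) / 0.35949 ≈ 0.1348

PAF ≈ 0.135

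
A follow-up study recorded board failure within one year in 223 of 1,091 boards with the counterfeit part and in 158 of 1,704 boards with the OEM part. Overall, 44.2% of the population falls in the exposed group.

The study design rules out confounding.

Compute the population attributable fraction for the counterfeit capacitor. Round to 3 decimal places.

p₁ = P(outcome | exposed) = 223/1091 = 0.2044
p₀ = P(outcome | unexposed) = 158/1704 = 0.092723
Overall risk P(Y=1) = π·p₁ + (1−π)·p₀ = 0.442×0.2044 + 0.558×0.092723 = 0.14208.
Under exogeneity, PAF = [P(Y=1) − p₀] / P(Y=1).
PAF = (0.14208 − 0.092723) / 0.14208 ≈ 0.3474

PAF ≈ 0.347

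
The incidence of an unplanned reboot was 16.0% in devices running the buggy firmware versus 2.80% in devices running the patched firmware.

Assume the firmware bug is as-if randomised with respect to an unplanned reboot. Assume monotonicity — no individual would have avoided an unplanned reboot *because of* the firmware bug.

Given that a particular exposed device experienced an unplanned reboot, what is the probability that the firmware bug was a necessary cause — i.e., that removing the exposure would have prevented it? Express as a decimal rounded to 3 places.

PN ≈ 0.825

p₁ = 0.16, p₀ = 0.028.
Under exogeneity and monotonicity, PN = (p₁ − p₀) / p₁.
PN = (0.16 − 0.028) / 0.16 = 0.132 / 0.16 ≈ 0.8250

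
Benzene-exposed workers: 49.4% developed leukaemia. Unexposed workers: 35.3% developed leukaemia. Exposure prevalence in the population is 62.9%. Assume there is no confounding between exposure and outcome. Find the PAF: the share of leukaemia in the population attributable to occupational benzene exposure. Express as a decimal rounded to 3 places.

PAF ≈ 0.201

p₁ = 0.494, p₀ = 0.353.
Overall risk P(Y=1) = π·p₁ + (1−π)·p₀ = 0.629×0.494 + 0.371×0.353 = 0.44169.
Under exogeneity, PAF = [P(Y=1) − p₀] / P(Y=1).
PAF = (0.44169 − 0.353) / 0.44169 ≈ 0.2008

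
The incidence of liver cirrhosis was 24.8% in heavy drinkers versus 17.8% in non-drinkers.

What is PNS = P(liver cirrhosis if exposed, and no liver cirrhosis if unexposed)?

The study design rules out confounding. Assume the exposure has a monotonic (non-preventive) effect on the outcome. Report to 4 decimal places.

p₁ = 0.248, p₀ = 0.178.
Under exogeneity and monotonicity, PNS = p₁ − p₀.
PNS = 0.248 − 0.178 = 0.07

PNS ≈ 0.0700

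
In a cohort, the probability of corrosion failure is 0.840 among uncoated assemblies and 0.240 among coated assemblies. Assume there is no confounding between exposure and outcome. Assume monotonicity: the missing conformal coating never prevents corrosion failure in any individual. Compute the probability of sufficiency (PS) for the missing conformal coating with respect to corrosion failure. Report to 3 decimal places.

Let p₁ = 0.84, p₀ = 0.24.
Under exogeneity and monotonicity, PS = (p₁ − p₀) / (1 − p₀).
PS = (0.84 − 0.24) / (1 − 0.24) = 0.6 / 0.76 ≈ 0.7895

PS ≈ 0.789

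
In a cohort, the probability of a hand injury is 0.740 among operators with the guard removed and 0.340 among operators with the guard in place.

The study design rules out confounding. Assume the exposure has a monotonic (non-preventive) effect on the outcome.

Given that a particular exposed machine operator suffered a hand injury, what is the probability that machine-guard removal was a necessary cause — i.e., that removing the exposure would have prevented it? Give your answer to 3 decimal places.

PN ≈ 0.541

Let p₁ = 0.74, p₀ = 0.34.
Under exogeneity and monotonicity, PN = (p₁ − p₀) / p₁.
PN = (0.74 − 0.34) / 0.74 = 0.4 / 0.74 ≈ 0.5405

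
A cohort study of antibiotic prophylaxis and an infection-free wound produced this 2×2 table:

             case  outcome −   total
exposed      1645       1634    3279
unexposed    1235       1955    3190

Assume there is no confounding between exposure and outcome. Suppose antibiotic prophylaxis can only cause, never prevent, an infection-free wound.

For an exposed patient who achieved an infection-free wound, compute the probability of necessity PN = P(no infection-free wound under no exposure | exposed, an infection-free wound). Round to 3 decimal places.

PN ≈ 0.228

p₁ = P(outcome | exposed) = 1645/3279 = 0.50168
p₀ = P(outcome | unexposed) = 1235/3190 = 0.38715
Under exogeneity and monotonicity, PN = (p₁ − p₀)/p₁.
PN = (0.50168 − 0.38715) / 0.50168 ≈ 0.2283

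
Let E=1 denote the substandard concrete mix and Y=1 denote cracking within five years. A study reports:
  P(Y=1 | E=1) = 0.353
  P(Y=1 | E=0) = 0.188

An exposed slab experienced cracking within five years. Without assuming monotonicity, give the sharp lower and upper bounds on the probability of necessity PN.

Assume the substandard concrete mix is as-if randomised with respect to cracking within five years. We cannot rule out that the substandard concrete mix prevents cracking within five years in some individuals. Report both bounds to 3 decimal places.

Let p₁ = 0.353, p₀ = 0.188.
Under exogeneity alone the bounds on PN are max{0,(p₁−p₀)/p₁} ≤ PN ≤ min{1,(1−p₀)/p₁}.
  lower = (p₁ − p₀)/p₁ = 0.165 / 0.353 ≈ 0.4674
  upper = min{1, (1 − p₀)/p₁} = 0.812 / 0.353 ≈ 2.3003 → capped at 1

0.467 ≤ PN ≤ 1.000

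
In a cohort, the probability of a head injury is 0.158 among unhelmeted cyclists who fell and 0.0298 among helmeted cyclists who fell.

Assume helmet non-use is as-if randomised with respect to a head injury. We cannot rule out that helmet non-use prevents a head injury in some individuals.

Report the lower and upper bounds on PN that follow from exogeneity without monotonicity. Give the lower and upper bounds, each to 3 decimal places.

0.811 ≤ PN ≤ 1.000

Let p₁ = 0.158, p₀ = 0.0298.
Under exogeneity alone the bounds on PN are max{0,(p₁−p₀)/p₁} ≤ PN ≤ min{1,(1−p₀)/p₁}.
  lower = (p₁ − p₀)/p₁ = 0.1282 / 0.158 ≈ 0.8114
  upper = min{1, (1 − p₀)/p₁} = 0.9702 / 0.158 ≈ 6.1405 → capped at 1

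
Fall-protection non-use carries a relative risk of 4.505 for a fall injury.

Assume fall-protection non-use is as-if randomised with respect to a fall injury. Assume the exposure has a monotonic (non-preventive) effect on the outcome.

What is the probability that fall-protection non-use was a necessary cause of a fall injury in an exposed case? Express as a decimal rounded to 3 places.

PN ≈ 0.778

Under exogeneity and monotonicity, PN = (RR − 1) / RR = 1 − 1/RR.
PN = (4.505 − 1) / 4.505 = 3.505 / 4.505 ≈ 0.7780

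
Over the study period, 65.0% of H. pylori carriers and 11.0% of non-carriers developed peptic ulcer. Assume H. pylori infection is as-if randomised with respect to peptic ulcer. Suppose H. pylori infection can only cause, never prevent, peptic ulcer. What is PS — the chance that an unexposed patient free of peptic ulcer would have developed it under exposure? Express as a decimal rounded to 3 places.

p₁ = 0.65, p₀ = 0.11.
Under exogeneity and monotonicity, PS = (p₁ − p₀) / (1 − p₀).
PS = (0.65 − 0.11) / (1 − 0.11) = 0.54 / 0.89 ≈ 0.6067

PS ≈ 0.607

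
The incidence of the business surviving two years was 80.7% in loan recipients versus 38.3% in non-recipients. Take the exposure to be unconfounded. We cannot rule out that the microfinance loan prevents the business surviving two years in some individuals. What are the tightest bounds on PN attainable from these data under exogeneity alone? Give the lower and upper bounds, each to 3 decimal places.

p₁ = 0.807, p₀ = 0.383.
Under exogeneity alone the bounds on PN are max{0,(p₁−p₀)/p₁} ≤ PN ≤ min{1,(1−p₀)/p₁}.
  lower = (p₁ − p₀)/p₁ = 0.424 / 0.807 ≈ 0.5254
  upper = min{1, (1 − p₀)/p₁} = 0.617 / 0.807 ≈ 0.7646

0.525 ≤ PN ≤ 0.765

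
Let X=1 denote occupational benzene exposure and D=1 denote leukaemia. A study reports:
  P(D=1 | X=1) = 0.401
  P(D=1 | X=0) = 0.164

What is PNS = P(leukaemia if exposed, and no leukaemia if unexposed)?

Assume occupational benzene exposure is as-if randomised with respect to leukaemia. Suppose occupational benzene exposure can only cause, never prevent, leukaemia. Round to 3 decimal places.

Let p₁ = 0.401, p₀ = 0.164.
Under exogeneity and monotonicity, PNS = p₁ − p₀.
PNS = 0.401 − 0.164 = 0.237

PNS ≈ 0.237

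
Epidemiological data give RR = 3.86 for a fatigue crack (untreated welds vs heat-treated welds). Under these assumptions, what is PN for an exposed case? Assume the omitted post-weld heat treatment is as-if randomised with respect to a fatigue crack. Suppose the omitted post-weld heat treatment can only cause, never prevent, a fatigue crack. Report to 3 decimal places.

Under exogeneity and monotonicity, PN = (RR − 1) / RR = 1 − 1/RR.
PN = (3.86 − 1) / 3.86 = 2.86 / 3.86 ≈ 0.7409

PN ≈ 0.741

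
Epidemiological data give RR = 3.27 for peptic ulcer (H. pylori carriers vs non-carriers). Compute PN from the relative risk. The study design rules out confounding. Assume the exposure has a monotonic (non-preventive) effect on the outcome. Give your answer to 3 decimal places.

PN ≈ 0.694

Under exogeneity and monotonicity, PN = (RR − 1) / RR = 1 − 1/RR.
PN = (3.27 − 1) / 3.27 = 2.27 / 3.27 ≈ 0.6942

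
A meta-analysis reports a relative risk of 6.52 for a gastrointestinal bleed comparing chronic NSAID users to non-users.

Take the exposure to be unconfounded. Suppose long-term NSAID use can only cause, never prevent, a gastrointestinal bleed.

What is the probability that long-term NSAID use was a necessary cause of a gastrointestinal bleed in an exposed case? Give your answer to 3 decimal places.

Under exogeneity and monotonicity, PN = (RR − 1) / RR = 1 − 1/RR.
PN = (6.52 − 1) / 6.52 = 5.52 / 6.52 ≈ 0.8466

PN ≈ 0.847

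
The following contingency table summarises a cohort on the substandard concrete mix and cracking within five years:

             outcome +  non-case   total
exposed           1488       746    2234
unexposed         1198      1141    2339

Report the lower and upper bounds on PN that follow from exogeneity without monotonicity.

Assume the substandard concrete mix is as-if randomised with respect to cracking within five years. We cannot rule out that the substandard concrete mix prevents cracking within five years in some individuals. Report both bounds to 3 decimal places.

0.231 ≤ PN ≤ 0.732

p₁ = P(outcome | exposed) = 1488/2234 = 0.66607
p₀ = P(outcome | unexposed) = 1198/2339 = 0.51218
Under exogeneity alone the bounds on PN are max{0,(p₁−p₀)/p₁} ≤ PN ≤ min{1,(1−p₀)/p₁}.
  lower = (p₁ − p₀)/p₁ = 0.15389 / 0.66607 ≈ 0.2310
  upper = min{1, (1 − p₀)/p₁} = 0.48782 / 0.66607 ≈ 0.7324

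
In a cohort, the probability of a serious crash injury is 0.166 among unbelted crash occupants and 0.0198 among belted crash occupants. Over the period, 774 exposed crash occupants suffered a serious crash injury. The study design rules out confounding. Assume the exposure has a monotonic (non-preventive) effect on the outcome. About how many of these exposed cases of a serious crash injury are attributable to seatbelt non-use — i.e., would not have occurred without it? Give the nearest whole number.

about 682 cases

Let p₁ = 0.166, p₀ = 0.0198.
PN = (p₁ − p₀)/p₁ = (0.166 − 0.0198) / 0.166 ≈ 0.88072.
Attributable cases ≈ PN × (exposed cases) = 0.88072 × 774 ≈ 681.68.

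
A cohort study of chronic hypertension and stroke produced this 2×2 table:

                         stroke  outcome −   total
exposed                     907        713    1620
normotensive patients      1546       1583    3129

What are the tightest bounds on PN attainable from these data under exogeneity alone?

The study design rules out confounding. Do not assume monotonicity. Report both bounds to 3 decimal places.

0.118 ≤ PN ≤ 0.904

p₁ = P(outcome | exposed) = 907/1620 = 0.55988
p₀ = P(outcome | unexposed) = 1546/3129 = 0.49409
Under exogeneity alone the bounds on PN are max{0,(p₁−p₀)/p₁} ≤ PN ≤ min{1,(1−p₀)/p₁}.
  lower = (p₁ − p₀)/p₁ = 0.065789 / 0.55988 ≈ 0.1175
  upper = min{1, (1 − p₀)/p₁} = 0.50591 / 0.55988 ≈ 0.9036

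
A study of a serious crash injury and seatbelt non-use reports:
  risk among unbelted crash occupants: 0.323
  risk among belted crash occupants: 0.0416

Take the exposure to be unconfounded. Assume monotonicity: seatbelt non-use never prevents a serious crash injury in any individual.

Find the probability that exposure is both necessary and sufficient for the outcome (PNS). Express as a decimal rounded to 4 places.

Let p₁ = 0.323, p₀ = 0.0416.
Under exogeneity and monotonicity, PNS = p₁ − p₀.
PNS = 0.323 − 0.0416 = 0.2814

PNS ≈ 0.2814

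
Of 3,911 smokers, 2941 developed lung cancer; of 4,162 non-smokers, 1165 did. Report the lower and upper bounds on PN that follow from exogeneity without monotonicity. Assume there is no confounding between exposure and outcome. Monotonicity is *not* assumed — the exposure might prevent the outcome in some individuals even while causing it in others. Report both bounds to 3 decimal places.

p₁ = P(outcome | exposed) = 2941/3911 = 0.75198
p₀ = P(outcome | unexposed) = 1165/4162 = 0.27991
Under exogeneity alone the bounds on PN are max{0,(p₁−p₀)/p₁} ≤ PN ≤ min{1,(1−p₀)/p₁}.
  lower = (p₁ − p₀)/p₁ = 0.47207 / 0.75198 ≈ 0.6278
  upper = min{1, (1 − p₀)/p₁} = 0.72009 / 0.75198 ≈ 0.9576

0.628 ≤ PN ≤ 0.958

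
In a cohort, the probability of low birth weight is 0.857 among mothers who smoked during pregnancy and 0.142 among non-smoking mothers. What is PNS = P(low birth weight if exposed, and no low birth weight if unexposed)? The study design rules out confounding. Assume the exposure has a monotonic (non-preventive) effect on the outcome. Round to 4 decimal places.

Let p₁ = 0.857, p₀ = 0.142.
Under exogeneity and monotonicity, PNS = p₁ − p₀.
PNS = 0.857 − 0.142 = 0.715

PNS ≈ 0.7150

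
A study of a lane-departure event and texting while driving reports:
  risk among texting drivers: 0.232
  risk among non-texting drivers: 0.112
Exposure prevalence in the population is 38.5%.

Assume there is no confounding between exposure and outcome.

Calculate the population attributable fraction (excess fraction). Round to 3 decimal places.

PAF ≈ 0.292

Let p₁ = 0.232, p₀ = 0.112.
Overall risk P(Y=1) = π·p₁ + (1−π)·p₀ = 0.385×0.232 + 0.615×0.112 = 0.1582.
Under exogeneity, PAF = [P(Y=1) − p₀] / P(Y=1).
PAF = (0.1582 − 0.112) / 0.1582 ≈ 0.2920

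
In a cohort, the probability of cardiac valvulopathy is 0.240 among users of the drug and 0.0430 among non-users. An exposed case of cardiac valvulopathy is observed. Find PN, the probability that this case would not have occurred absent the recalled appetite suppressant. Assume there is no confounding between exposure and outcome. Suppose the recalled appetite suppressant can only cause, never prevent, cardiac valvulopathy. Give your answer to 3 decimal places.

Let p₁ = 0.24, p₀ = 0.043.
Under exogeneity and monotonicity, PN = (p₁ − p₀) / p₁.
PN = (0.24 − 0.043) / 0.24 = 0.197 / 0.24 ≈ 0.8208

PN ≈ 0.821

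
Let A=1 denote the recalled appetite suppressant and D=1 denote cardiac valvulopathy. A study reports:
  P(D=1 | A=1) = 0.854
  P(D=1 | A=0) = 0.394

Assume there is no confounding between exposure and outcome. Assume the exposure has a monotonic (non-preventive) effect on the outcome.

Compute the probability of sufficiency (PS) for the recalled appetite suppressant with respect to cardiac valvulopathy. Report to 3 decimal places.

Let p₁ = 0.854, p₀ = 0.394.
Under exogeneity and monotonicity, PS = (p₁ − p₀) / (1 − p₀).
PS = (0.854 − 0.394) / (1 − 0.394) = 0.46 / 0.606 ≈ 0.7591

PS ≈ 0.759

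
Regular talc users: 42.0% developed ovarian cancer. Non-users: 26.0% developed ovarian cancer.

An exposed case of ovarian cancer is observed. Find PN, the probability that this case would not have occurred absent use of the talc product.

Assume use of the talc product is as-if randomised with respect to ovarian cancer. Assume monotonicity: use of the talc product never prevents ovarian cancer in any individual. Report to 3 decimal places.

PN ≈ 0.381

p₁ = 0.42, p₀ = 0.26.
Under exogeneity and monotonicity, PN = (p₁ − p₀) / p₁.
PN = (0.42 − 0.26) / 0.42 = 0.16 / 0.42 ≈ 0.3810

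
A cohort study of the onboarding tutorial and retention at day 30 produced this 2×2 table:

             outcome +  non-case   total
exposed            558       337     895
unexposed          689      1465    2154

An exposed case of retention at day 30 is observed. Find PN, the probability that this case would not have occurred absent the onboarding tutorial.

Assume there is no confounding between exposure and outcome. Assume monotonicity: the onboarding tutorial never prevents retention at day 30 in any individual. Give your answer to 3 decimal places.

PN ≈ 0.487

p₁ = P(outcome | exposed) = 558/895 = 0.62346
p₀ = P(outcome | unexposed) = 689/2154 = 0.31987
Under exogeneity and monotonicity, PN = (p₁ − p₀) / p₁.
PN = (0.62346 − 0.31987) / 0.62346 = 0.30359 / 0.62346 ≈ 0.4869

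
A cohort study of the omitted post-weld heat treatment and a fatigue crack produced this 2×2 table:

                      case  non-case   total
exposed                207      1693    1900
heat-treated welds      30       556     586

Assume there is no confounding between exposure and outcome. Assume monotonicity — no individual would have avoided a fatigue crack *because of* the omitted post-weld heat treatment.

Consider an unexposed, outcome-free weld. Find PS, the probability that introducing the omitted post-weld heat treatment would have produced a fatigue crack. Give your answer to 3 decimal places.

PS ≈ 0.061

p₁ = P(outcome | exposed) = 207/1900 = 0.10895
p₀ = P(outcome | unexposed) = 30/586 = 0.051195
Under exogeneity and monotonicity, PS = (p₁ − p₀)/(1 − p₀).
PS = (0.10895 − 0.051195) / 0.94881 ≈ 0.0609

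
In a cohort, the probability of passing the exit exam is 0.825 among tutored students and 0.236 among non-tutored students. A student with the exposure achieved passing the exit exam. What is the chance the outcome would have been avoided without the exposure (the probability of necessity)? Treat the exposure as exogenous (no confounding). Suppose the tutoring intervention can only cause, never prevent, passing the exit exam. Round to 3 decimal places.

Let p₁ = 0.825, p₀ = 0.236.
Under exogeneity and monotonicity, PN = (p₁ − p₀) / p₁.
PN = (0.825 − 0.236) / 0.825 = 0.589 / 0.825 ≈ 0.7139

PN ≈ 0.714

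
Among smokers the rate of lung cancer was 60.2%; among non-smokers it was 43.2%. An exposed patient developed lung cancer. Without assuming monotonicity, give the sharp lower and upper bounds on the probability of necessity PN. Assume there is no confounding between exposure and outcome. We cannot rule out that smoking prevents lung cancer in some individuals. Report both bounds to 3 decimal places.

0.282 ≤ PN ≤ 0.944

p₁ = 0.602, p₀ = 0.432.
Under exogeneity alone the bounds on PN are max{0,(p₁−p₀)/p₁} ≤ PN ≤ min{1,(1−p₀)/p₁}.
  lower = (p₁ − p₀)/p₁ = 0.17 / 0.602 ≈ 0.2824
  upper = min{1, (1 − p₀)/p₁} = 0.568 / 0.602 ≈ 0.9435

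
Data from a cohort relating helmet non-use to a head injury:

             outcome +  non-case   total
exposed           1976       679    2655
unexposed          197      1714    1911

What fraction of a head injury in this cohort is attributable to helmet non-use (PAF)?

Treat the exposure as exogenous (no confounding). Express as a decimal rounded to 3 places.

p₁ = P(outcome | exposed) = 1976/2655 = 0.74426
p₀ = P(outcome | unexposed) = 197/1911 = 0.10309
Exposure prevalence π = 2655/4566 = 0.58147; overall risk P(Y=1) = 0.47591.
Under exogeneity, PAF = [P(Y=1) − p₀]/P(Y=1).
PAF = (0.47591 − 0.10309) / 0.47591 ≈ 0.7834

PAF ≈ 0.783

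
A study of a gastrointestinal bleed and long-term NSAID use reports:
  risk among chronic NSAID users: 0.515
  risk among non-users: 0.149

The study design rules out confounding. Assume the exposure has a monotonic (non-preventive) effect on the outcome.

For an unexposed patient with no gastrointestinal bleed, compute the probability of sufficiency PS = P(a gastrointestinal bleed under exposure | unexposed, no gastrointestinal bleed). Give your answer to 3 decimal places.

PS ≈ 0.430

Let p₁ = 0.515, p₀ = 0.149.
Under exogeneity and monotonicity, PS = (p₁ − p₀) / (1 − p₀).
PS = (0.515 − 0.149) / (1 − 0.149) = 0.366 / 0.851 ≈ 0.4301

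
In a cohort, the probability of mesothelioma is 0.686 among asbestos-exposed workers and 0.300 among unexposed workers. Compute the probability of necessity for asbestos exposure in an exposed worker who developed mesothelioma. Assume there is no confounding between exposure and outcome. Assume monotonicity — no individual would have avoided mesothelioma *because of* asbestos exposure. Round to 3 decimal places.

Let p₁ = 0.686, p₀ = 0.3.
Under exogeneity and monotonicity, PN = (p₁ − p₀) / p₁.
PN = (0.686 − 0.3) / 0.686 = 0.386 / 0.686 ≈ 0.5627

PN ≈ 0.563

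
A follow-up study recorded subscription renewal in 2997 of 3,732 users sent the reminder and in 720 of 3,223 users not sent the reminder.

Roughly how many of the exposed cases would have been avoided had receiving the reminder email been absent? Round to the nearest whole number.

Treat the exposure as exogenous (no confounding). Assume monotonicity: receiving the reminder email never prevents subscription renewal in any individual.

p₁ = P(outcome | exposed) = 2997/3732 = 0.80305
p₀ = P(outcome | unexposed) = 720/3223 = 0.22339
PN = (p₁ − p₀)/p₁ = (0.80305 − 0.22339) / 0.80305 ≈ 0.72182.
Attributable cases ≈ PN × (exposed cases) = 0.72182 × 2997 ≈ 2163.29.

about 2163 cases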